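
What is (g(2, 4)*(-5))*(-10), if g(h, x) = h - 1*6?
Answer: -200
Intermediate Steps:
g(h, x) = -6 + h (g(h, x) = h - 6 = -6 + h)
(g(2, 4)*(-5))*(-10) = ((-6 + 2)*(-5))*(-10) = -4*(-5)*(-10) = 20*(-10) = -200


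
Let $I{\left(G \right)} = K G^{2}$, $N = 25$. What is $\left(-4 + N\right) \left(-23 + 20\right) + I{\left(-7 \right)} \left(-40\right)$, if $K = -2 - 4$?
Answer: $11697$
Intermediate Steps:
$K = -6$ ($K = -2 - 4 = -6$)
$I{\left(G \right)} = - 6 G^{2}$
$\left(-4 + N\right) \left(-23 + 20\right) + I{\left(-7 \right)} \left(-40\right) = \left(-4 + 25\right) \left(-23 + 20\right) + - 6 \left(-7\right)^{2} \left(-40\right) = 21 \left(-3\right) + \left(-6\right) 49 \left(-40\right) = -63 - -11760 = -63 + 11760 = 11697$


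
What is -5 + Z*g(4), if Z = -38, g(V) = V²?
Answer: -613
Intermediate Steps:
-5 + Z*g(4) = -5 - 38*4² = -5 - 38*16 = -5 - 608 = -613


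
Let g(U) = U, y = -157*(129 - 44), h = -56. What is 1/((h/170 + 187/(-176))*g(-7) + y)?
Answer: -1360/18135949 ≈ -7.4989e-5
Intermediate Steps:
y = -13345 (y = -157*85 = -13345)
1/((h/170 + 187/(-176))*g(-7) + y) = 1/((-56/170 + 187/(-176))*(-7) - 13345) = 1/((-56*1/170 + 187*(-1/176))*(-7) - 13345) = 1/((-28/85 - 17/16)*(-7) - 13345) = 1/(-1893/1360*(-7) - 13345) = 1/(13251/1360 - 13345) = 1/(-18135949/1360) = -1360/18135949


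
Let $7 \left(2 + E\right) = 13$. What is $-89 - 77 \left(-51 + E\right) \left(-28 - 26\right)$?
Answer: $-212741$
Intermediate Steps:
$E = - \frac{1}{7}$ ($E = -2 + \frac{1}{7} \cdot 13 = -2 + \frac{13}{7} = - \frac{1}{7} \approx -0.14286$)
$-89 - 77 \left(-51 + E\right) \left(-28 - 26\right) = -89 - 77 \left(-51 - \frac{1}{7}\right) \left(-28 - 26\right) = -89 - 77 \left(\left(- \frac{358}{7}\right) \left(-54\right)\right) = -89 - 212652 = -212741$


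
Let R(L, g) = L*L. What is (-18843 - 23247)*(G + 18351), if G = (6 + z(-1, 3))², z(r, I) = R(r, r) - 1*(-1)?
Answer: -775087350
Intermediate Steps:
R(L, g) = L²
z(r, I) = 1 + r² (z(r, I) = r² - 1*(-1) = r² + 1 = 1 + r²)
G = 64 (G = (6 + (1 + (-1)²))² = (6 + (1 + 1))² = (6 + 2)² = 8² = 64)
(-18843 - 23247)*(G + 18351) = (-18843 - 23247)*(64 + 18351) = -42090*18415 = -775087350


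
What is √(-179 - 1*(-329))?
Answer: 5*√6 ≈ 12.247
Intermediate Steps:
√(-179 - 1*(-329)) = √(-179 + 329) = √150 = 5*√6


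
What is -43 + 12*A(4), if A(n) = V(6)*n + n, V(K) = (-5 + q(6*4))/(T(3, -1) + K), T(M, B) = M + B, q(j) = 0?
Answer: -25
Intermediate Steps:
T(M, B) = B + M
V(K) = -5/(2 + K) (V(K) = (-5 + 0)/((-1 + 3) + K) = -5/(2 + K))
A(n) = 3*n/8 (A(n) = (-5/(2 + 6))*n + n = (-5/8)*n + n = (-5*⅛)*n + n = -5*n/8 + n = 3*n/8)
-43 + 12*A(4) = -43 + 12*((3/8)*4) = -43 + 12*(3/2) = -43 + 18 = -25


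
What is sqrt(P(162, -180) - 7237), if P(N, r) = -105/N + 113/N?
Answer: I*sqrt(586193)/9 ≈ 85.07*I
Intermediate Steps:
P(N, r) = 8/N
sqrt(P(162, -180) - 7237) = sqrt(8/162 - 7237) = sqrt(8*(1/162) - 7237) = sqrt(4/81 - 7237) = sqrt(-586193/81) = I*sqrt(586193)/9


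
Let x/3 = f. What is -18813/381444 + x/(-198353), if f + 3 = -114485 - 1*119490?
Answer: 88005632569/25220187244 ≈ 3.4895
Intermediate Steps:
f = -233978 (f = -3 + (-114485 - 1*119490) = -3 + (-114485 - 119490) = -3 - 233975 = -233978)
x = -701934 (x = 3*(-233978) = -701934)
-18813/381444 + x/(-198353) = -18813/381444 - 701934/(-198353) = -18813*1/381444 - 701934*(-1/198353) = -6271/127148 + 701934/198353 = 88005632569/25220187244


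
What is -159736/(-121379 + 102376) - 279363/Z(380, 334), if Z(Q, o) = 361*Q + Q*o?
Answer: 36877542511/5018692300 ≈ 7.3480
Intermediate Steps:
-159736/(-121379 + 102376) - 279363/Z(380, 334) = -159736/(-121379 + 102376) - 279363*1/(380*(361 + 334)) = -159736/(-19003) - 279363/(380*695) = -159736*(-1/19003) - 279363/264100 = 159736/19003 - 279363*1/264100 = 159736/19003 - 279363/264100 = 36877542511/5018692300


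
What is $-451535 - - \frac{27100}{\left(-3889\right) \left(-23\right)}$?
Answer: $- \frac{40388424045}{89447} \approx -4.5153 \cdot 10^{5}$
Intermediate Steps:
$-451535 - - \frac{27100}{\left(-3889\right) \left(-23\right)} = -451535 - - \frac{27100}{89447} = -451535 + \frac{27100}{89447} = - \frac{40388424045}{89447}$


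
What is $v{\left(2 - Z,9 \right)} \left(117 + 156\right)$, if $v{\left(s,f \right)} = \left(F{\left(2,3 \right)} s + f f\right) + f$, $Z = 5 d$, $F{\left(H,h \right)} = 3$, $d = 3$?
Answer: $13923$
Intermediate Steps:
$Z = 15$ ($Z = 5 \cdot 3 = 15$)
$v{\left(s,f \right)} = f + f^{2} + 3 s$ ($v{\left(s,f \right)} = \left(3 s + f f\right) + f = \left(3 s + f^{2}\right) + f = \left(f^{2} + 3 s\right) + f = f + f^{2} + 3 s$)
$v{\left(2 - Z,9 \right)} \left(117 + 156\right) = \left(9 + 9^{2} + 3 \left(2 - 15\right)\right) \left(117 + 156\right) = \left(9 + 81 + 3 \left(2 - 15\right)\right) 273 = \left(9 + 81 + 3 \left(-13\right)\right) 273 = \left(9 + 81 - 39\right) 273 = 51 \cdot 273 = 13923$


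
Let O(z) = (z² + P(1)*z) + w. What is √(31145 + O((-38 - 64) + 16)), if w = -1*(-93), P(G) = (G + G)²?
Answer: √38290 ≈ 195.68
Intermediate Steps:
P(G) = 4*G² (P(G) = (2*G)² = 4*G²)
w = 93
O(z) = 93 + z² + 4*z (O(z) = (z² + (4*1²)*z) + 93 = (z² + (4*1)*z) + 93 = (z² + 4*z) + 93 = 93 + z² + 4*z)
√(31145 + O((-38 - 64) + 16)) = √(31145 + (93 + ((-38 - 64) + 16)² + 4*((-38 - 64) + 16))) = √(31145 + (93 + (-102 + 16)² + 4*(-102 + 16))) = √(31145 + (93 + (-86)² + 4*(-86))) = √(31145 + (93 + 7396 - 344)) = √(31145 + 7145) = √38290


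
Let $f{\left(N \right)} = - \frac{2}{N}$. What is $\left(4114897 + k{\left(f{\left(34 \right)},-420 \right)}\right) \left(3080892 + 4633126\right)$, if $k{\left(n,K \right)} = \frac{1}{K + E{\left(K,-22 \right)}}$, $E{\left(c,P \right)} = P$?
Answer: $\frac{539620621647789}{17} \approx 3.1742 \cdot 10^{13}$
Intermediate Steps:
$k{\left(n,K \right)} = \frac{1}{-22 + K}$ ($k{\left(n,K \right)} = \frac{1}{K - 22} = \frac{1}{-22 + K}$)
$\left(4114897 + k{\left(f{\left(34 \right)},-420 \right)}\right) \left(3080892 + 4633126\right) = \left(4114897 + \frac{1}{-22 - 420}\right) \left(3080892 + 4633126\right) = \left(4114897 + \frac{1}{-442}\right) 7714018 = \left(4114897 - \frac{1}{442}\right) 7714018 = \frac{1818784473}{442} \cdot 7714018 = \frac{539620621647789}{17}$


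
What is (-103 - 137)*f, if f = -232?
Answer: 55680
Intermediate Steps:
(-103 - 137)*f = (-103 - 137)*(-232) = -240*(-232) = 55680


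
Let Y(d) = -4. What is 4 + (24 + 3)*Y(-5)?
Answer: -104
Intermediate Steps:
4 + (24 + 3)*Y(-5) = 4 + (24 + 3)*(-4) = 4 + 27*(-4) = 4 - 108 = -104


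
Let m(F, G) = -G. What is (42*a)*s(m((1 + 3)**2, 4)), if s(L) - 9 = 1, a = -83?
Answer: -34860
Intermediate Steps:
s(L) = 10 (s(L) = 9 + 1 = 10)
(42*a)*s(m((1 + 3)**2, 4)) = (42*(-83))*10 = -3486*10 = -34860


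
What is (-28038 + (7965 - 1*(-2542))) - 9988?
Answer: -27519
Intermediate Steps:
(-28038 + (7965 - 1*(-2542))) - 9988 = (-28038 + (7965 + 2542)) - 9988 = (-28038 + 10507) - 9988 = -17531 - 9988 = -27519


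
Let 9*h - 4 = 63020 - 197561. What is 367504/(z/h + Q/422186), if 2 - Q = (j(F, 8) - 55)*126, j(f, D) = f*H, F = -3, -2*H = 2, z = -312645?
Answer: 5218523530046632/297207708307 ≈ 17559.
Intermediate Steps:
H = -1 (H = -½*2 = -1)
j(f, D) = -f (j(f, D) = f*(-1) = -f)
h = -134537/9 (h = 4/9 + (63020 - 197561)/9 = 4/9 + (⅑)*(-134541) = 4/9 - 14949 = -134537/9 ≈ -14949.)
Q = 6554 (Q = 2 - (-1*(-3) - 55)*126 = 2 - (3 - 55)*126 = 2 - (-52)*126 = 2 - 1*(-6552) = 2 + 6552 = 6554)
367504/(z/h + Q/422186) = 367504/(-312645/(-134537/9) + 6554/422186) = 367504/(-312645*(-9/134537) + 6554*(1/422186)) = 367504/(2813805/134537 + 3277/211093) = 367504/(594415416614/28399818941) = 367504*(28399818941/594415416614) = 5218523530046632/297207708307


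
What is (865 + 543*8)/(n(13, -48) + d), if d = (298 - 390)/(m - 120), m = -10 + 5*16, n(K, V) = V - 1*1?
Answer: -130225/1179 ≈ -110.45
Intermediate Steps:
n(K, V) = -1 + V (n(K, V) = V - 1 = -1 + V)
m = 70 (m = -10 + 80 = 70)
d = 46/25 (d = (298 - 390)/(70 - 120) = -92/(-50) = -92*(-1/50) = 46/25 ≈ 1.8400)
(865 + 543*8)/(n(13, -48) + d) = (865 + 543*8)/((-1 - 48) + 46/25) = (865 + 4344)/(-49 + 46/25) = 5209/(-1179/25) = 5209*(-25/1179) = -130225/1179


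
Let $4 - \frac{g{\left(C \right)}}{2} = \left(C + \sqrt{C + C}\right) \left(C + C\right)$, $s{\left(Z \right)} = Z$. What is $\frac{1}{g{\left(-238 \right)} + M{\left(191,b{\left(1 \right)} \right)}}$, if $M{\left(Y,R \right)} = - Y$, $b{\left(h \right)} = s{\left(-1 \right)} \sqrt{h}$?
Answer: $- \frac{226759}{51851044785} - \frac{1904 i \sqrt{119}}{51851044785} \approx -4.3733 \cdot 10^{-6} - 4.0057 \cdot 10^{-7} i$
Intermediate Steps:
$b{\left(h \right)} = - \sqrt{h}$
$g{\left(C \right)} = 8 - 4 C \left(C + \sqrt{2} \sqrt{C}\right)$ ($g{\left(C \right)} = 8 - 2 \left(C + \sqrt{C + C}\right) \left(C + C\right) = 8 - 2 \left(C + \sqrt{2 C}\right) 2 C = 8 - 2 \left(C + \sqrt{2} \sqrt{C}\right) 2 C = 8 - 2 \cdot 2 C \left(C + \sqrt{2} \sqrt{C}\right) = 8 - 4 C \left(C + \sqrt{2} \sqrt{C}\right)$)
$\frac{1}{g{\left(-238 \right)} + M{\left(191,b{\left(1 \right)} \right)}} = \frac{1}{\left(8 - 4 \left(-238\right)^{2} - 4 \sqrt{2} \left(-238\right)^{\frac{3}{2}}\right) - 191} = \frac{1}{\left(8 - 226576 - 4 \sqrt{2} \left(- 238 i \sqrt{238}\right)\right) - 191} = \frac{1}{\left(8 - 226576 + 1904 i \sqrt{119}\right) - 191} = \frac{1}{\left(-226568 + 1904 i \sqrt{119}\right) - 191} = \frac{1}{-226759 + 1904 i \sqrt{119}}$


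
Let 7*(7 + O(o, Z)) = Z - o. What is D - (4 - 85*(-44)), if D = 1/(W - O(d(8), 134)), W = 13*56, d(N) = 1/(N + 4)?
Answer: -225137868/60133 ≈ -3744.0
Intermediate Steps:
d(N) = 1/(4 + N)
W = 728
O(o, Z) = -7 - o/7 + Z/7 (O(o, Z) = -7 + (Z - o)/7 = -7 + (-o/7 + Z/7) = -7 - o/7 + Z/7)
D = 84/60133 (D = 1/(728 - (-7 - 1/(7*(4 + 8)) + (⅐)*134)) = 1/(728 - (-7 - ⅐/12 + 134/7)) = 1/(728 - (-7 - ⅐*1/12 + 134/7)) = 1/(728 - (-7 - 1/84 + 134/7)) = 1/(728 - 1*1019/84) = 1/(728 - 1019/84) = 1/(60133/84) = 84/60133 ≈ 0.0013969)
D - (4 - 85*(-44)) = 84/60133 - (4 - 85*(-44)) = 84/60133 - (4 + 3740) = 84/60133 - 1*3744 = 84/60133 - 3744 = -225137868/60133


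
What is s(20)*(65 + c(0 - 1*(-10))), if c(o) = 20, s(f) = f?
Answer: 1700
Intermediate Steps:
s(20)*(65 + c(0 - 1*(-10))) = 20*(65 + 20) = 20*85 = 1700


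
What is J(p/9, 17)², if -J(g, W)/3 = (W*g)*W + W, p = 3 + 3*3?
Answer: 1456849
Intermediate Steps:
p = 12 (p = 3 + 9 = 12)
J(g, W) = -3*W - 3*g*W² (J(g, W) = -3*((W*g)*W + W) = -3*(g*W² + W) = -3*(W + g*W²) = -3*W - 3*g*W²)
J(p/9, 17)² = (-3*17*(1 + 17*(12/9)))² = (-3*17*(1 + 17*(12*(⅑))))² = (-3*17*(1 + 17*(4/3)))² = (-3*17*(1 + 68/3))² = (-3*17*71/3)² = (-1207)² = 1456849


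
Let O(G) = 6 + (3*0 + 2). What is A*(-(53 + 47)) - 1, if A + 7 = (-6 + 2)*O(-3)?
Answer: 3899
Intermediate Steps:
O(G) = 8 (O(G) = 6 + (0 + 2) = 6 + 2 = 8)
A = -39 (A = -7 + (-6 + 2)*8 = -7 - 4*8 = -7 - 32 = -39)
A*(-(53 + 47)) - 1 = -(-39)*(53 + 47) - 1 = -(-39)*100 - 1 = -39*(-100) - 1 = 3900 - 1 = 3899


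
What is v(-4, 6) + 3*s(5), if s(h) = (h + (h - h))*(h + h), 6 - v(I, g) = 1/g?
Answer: 935/6 ≈ 155.83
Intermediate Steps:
v(I, g) = 6 - 1/g
s(h) = 2*h² (s(h) = (h + 0)*(2*h) = h*(2*h) = 2*h²)
v(-4, 6) + 3*s(5) = (6 - 1/6) + 3*(2*5²) = (6 - 1*⅙) + 3*(2*25) = (6 - ⅙) + 3*50 = 35/6 + 150 = 935/6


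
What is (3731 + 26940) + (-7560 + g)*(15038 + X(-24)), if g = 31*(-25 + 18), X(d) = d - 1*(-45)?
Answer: -117083172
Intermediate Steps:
X(d) = 45 + d (X(d) = d + 45 = 45 + d)
g = -217 (g = 31*(-7) = -217)
(3731 + 26940) + (-7560 + g)*(15038 + X(-24)) = (3731 + 26940) + (-7560 - 217)*(15038 + (45 - 24)) = 30671 - 7777*(15038 + 21) = 30671 - 7777*15059 = 30671 - 117113843 = -117083172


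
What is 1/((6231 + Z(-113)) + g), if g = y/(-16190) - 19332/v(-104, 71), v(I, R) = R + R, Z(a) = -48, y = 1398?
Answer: 574745/3475352436 ≈ 0.00016538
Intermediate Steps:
v(I, R) = 2*R
g = -78295899/574745 (g = 1398/(-16190) - 19332/(2*71) = 1398*(-1/16190) - 19332/142 = -699/8095 - 19332*1/142 = -699/8095 - 9666/71 = -78295899/574745 ≈ -136.23)
1/((6231 + Z(-113)) + g) = 1/((6231 - 48) - 78295899/574745) = 1/(6183 - 78295899/574745) = 1/(3475352436/574745) = 574745/3475352436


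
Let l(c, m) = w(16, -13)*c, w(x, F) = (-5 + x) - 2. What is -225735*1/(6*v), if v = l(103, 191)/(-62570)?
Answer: 2354039825/927 ≈ 2.5394e+6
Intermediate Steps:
w(x, F) = -7 + x
l(c, m) = 9*c (l(c, m) = (-7 + 16)*c = 9*c)
v = -927/62570 (v = (9*103)/(-62570) = 927*(-1/62570) = -927/62570 ≈ -0.014815)
-225735*1/(6*v) = -225735/(6*(-927/62570)) = -225735/(-2781/31285) = -225735*(-31285/2781) = 2354039825/927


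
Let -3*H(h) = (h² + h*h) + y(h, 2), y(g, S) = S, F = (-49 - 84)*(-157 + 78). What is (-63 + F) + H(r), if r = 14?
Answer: 30938/3 ≈ 10313.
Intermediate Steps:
F = 10507 (F = -133*(-79) = 10507)
H(h) = -⅔ - 2*h²/3 (H(h) = -((h² + h*h) + 2)/3 = -((h² + h²) + 2)/3 = -(2*h² + 2)/3 = -(2 + 2*h²)/3 = -⅔ - 2*h²/3)
(-63 + F) + H(r) = (-63 + 10507) + (-⅔ - ⅔*14²) = 10444 + (-⅔ - ⅔*196) = 10444 + (-⅔ - 392/3) = 10444 - 394/3 = 30938/3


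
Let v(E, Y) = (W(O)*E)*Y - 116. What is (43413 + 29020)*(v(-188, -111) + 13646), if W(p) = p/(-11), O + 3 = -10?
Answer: 30430117362/11 ≈ 2.7664e+9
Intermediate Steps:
O = -13 (O = -3 - 10 = -13)
W(p) = -p/11 (W(p) = p*(-1/11) = -p/11)
v(E, Y) = -116 + 13*E*Y/11 (v(E, Y) = ((-1/11*(-13))*E)*Y - 116 = (13*E/11)*Y - 116 = 13*E*Y/11 - 116 = -116 + 13*E*Y/11)
(43413 + 29020)*(v(-188, -111) + 13646) = (43413 + 29020)*((-116 + (13/11)*(-188)*(-111)) + 13646) = 72433*((-116 + 271284/11) + 13646) = 72433*(270008/11 + 13646) = 72433*(420114/11) = 30430117362/11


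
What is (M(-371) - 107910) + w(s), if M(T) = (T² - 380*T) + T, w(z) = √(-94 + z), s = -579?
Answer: 170340 + I*√673 ≈ 1.7034e+5 + 25.942*I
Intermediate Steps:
M(T) = T² - 379*T
(M(-371) - 107910) + w(s) = (-371*(-379 - 371) - 107910) + √(-94 - 579) = (-371*(-750) - 107910) + √(-673) = (278250 - 107910) + I*√673 = 170340 + I*√673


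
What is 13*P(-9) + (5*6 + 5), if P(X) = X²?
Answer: 1088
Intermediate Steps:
13*P(-9) + (5*6 + 5) = 13*(-9)² + (5*6 + 5) = 13*81 + (30 + 5) = 1053 + 35 = 1088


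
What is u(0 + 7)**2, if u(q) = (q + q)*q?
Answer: 9604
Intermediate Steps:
u(q) = 2*q**2 (u(q) = (2*q)*q = 2*q**2)
u(0 + 7)**2 = (2*(0 + 7)**2)**2 = (2*7**2)**2 = (2*49)**2 = 98**2 = 9604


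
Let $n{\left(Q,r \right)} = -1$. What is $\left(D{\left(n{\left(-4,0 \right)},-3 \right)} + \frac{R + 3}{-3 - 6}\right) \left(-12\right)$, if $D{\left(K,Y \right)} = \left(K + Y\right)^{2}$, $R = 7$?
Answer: $- \frac{536}{3} \approx -178.67$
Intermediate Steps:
$\left(D{\left(n{\left(-4,0 \right)},-3 \right)} + \frac{R + 3}{-3 - 6}\right) \left(-12\right) = \left(\left(-1 - 3\right)^{2} + \frac{7 + 3}{-3 - 6}\right) \left(-12\right) = \left(\left(-4\right)^{2} + \frac{10}{-9}\right) \left(-12\right) = \left(16 + 10 \left(- \frac{1}{9}\right)\right) \left(-12\right) = \left(16 - \frac{10}{9}\right) \left(-12\right) = \frac{134}{9} \left(-12\right) = - \frac{536}{3}$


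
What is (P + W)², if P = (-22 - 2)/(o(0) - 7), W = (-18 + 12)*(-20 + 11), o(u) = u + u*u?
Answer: 161604/49 ≈ 3298.0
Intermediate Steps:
o(u) = u + u²
W = 54 (W = -6*(-9) = 54)
P = 24/7 (P = (-22 - 2)/(0*(1 + 0) - 7) = -24/(0*1 - 7) = -24/(0 - 7) = -24/(-7) = -24*(-⅐) = 24/7 ≈ 3.4286)
(P + W)² = (24/7 + 54)² = (402/7)² = 161604/49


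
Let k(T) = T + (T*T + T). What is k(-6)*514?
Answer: 12336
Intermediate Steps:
k(T) = T**2 + 2*T (k(T) = T + (T**2 + T) = T + (T + T**2) = T**2 + 2*T)
k(-6)*514 = -6*(2 - 6)*514 = -6*(-4)*514 = 24*514 = 12336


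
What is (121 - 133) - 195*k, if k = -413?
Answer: 80523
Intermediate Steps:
(121 - 133) - 195*k = (121 - 133) - 195*(-413) = -12 + 80535 = 80523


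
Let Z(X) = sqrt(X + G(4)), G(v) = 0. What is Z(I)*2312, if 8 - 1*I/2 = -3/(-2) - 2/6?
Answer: 2312*sqrt(123)/3 ≈ 8547.1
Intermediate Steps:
I = 41/3 (I = 16 - 2*(-3/(-2) - 2/6) = 16 - 2*(-3*(-1/2) - 2*1/6) = 16 - 2*(3/2 - 1/3) = 16 - 2*7/6 = 16 - 7/3 = 41/3 ≈ 13.667)
Z(X) = sqrt(X) (Z(X) = sqrt(X + 0) = sqrt(X))
Z(I)*2312 = sqrt(41/3)*2312 = (sqrt(123)/3)*2312 = 2312*sqrt(123)/3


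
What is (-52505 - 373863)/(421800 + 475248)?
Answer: -53296/112131 ≈ -0.47530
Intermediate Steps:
(-52505 - 373863)/(421800 + 475248) = -426368/897048 = -426368*1/897048 = -53296/112131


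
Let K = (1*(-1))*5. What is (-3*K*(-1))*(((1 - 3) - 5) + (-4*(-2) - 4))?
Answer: 45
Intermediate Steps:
K = -5 (K = -1*5 = -5)
(-3*K*(-1))*(((1 - 3) - 5) + (-4*(-2) - 4)) = (-3*(-5)*(-1))*(((1 - 3) - 5) + (-4*(-2) - 4)) = (15*(-1))*((-2 - 5) + (8 - 4)) = -15*(-7 + 4) = -15*(-3) = 45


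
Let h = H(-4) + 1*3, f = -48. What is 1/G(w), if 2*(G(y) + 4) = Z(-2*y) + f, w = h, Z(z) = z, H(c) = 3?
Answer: -1/34 ≈ -0.029412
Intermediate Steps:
h = 6 (h = 3 + 1*3 = 3 + 3 = 6)
w = 6
G(y) = -28 - y (G(y) = -4 + (-2*y - 48)/2 = -4 + (-48 - 2*y)/2 = -4 + (-24 - y) = -28 - y)
1/G(w) = 1/(-28 - 1*6) = 1/(-28 - 6) = 1/(-34) = -1/34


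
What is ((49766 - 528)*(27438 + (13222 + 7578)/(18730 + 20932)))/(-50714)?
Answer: -1913717090426/71836381 ≈ -26640.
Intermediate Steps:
((49766 - 528)*(27438 + (13222 + 7578)/(18730 + 20932)))/(-50714) = (49238*(27438 + 20800/39662))*(-1/50714) = (49238*(27438 + 20800*(1/39662)))*(-1/50714) = (49238*(27438 + 10400/19831))*(-1/50714) = (49238*(544133378/19831))*(-1/50714) = (3827434180852/2833)*(-1/50714) = -1913717090426/71836381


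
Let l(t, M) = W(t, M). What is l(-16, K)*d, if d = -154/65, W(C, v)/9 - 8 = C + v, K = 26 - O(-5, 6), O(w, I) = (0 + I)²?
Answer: 24948/65 ≈ 383.82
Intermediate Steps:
O(w, I) = I²
K = -10 (K = 26 - 1*6² = 26 - 1*36 = 26 - 36 = -10)
W(C, v) = 72 + 9*C + 9*v (W(C, v) = 72 + 9*(C + v) = 72 + (9*C + 9*v) = 72 + 9*C + 9*v)
l(t, M) = 72 + 9*M + 9*t (l(t, M) = 72 + 9*t + 9*M = 72 + 9*M + 9*t)
d = -154/65 (d = -154*1/65 = -154/65 ≈ -2.3692)
l(-16, K)*d = (72 + 9*(-10) + 9*(-16))*(-154/65) = (72 - 90 - 144)*(-154/65) = -162*(-154/65) = 24948/65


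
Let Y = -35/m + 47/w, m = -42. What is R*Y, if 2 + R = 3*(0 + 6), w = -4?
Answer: -524/3 ≈ -174.67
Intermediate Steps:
Y = -131/12 (Y = -35/(-42) + 47/(-4) = -35*(-1/42) + 47*(-1/4) = 5/6 - 47/4 = -131/12 ≈ -10.917)
R = 16 (R = -2 + 3*(0 + 6) = -2 + 3*6 = -2 + 18 = 16)
R*Y = 16*(-131/12) = -524/3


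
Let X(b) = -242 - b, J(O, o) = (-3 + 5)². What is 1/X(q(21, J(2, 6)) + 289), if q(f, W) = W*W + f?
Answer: -1/568 ≈ -0.0017606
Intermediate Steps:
J(O, o) = 4 (J(O, o) = 2² = 4)
q(f, W) = f + W² (q(f, W) = W² + f = f + W²)
1/X(q(21, J(2, 6)) + 289) = 1/(-242 - ((21 + 4²) + 289)) = 1/(-242 - ((21 + 16) + 289)) = 1/(-242 - (37 + 289)) = 1/(-242 - 1*326) = 1/(-242 - 326) = 1/(-568) = -1/568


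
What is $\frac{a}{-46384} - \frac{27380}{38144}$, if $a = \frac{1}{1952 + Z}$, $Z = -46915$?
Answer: $- \frac{892230259169}{1242996020032} \approx -0.71781$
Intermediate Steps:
$a = - \frac{1}{44963}$ ($a = \frac{1}{1952 - 46915} = \frac{1}{-44963} = - \frac{1}{44963} \approx -2.2241 \cdot 10^{-5}$)
$\frac{a}{-46384} - \frac{27380}{38144} = - \frac{1}{44963 \left(-46384\right)} - \frac{27380}{38144} = \left(- \frac{1}{44963}\right) \left(- \frac{1}{46384}\right) - \frac{6845}{9536} = \frac{1}{2085563792} - \frac{6845}{9536} = - \frac{892230259169}{1242996020032}$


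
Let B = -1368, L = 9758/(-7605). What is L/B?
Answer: 4879/5201820 ≈ 0.00093794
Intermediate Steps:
L = -9758/7605 (L = 9758*(-1/7605) = -9758/7605 ≈ -1.2831)
L/B = -9758/7605/(-1368) = -9758/7605*(-1/1368) = 4879/5201820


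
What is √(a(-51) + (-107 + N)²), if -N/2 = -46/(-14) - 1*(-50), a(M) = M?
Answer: √2232526/7 ≈ 213.45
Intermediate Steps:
N = -746/7 (N = -2*(-46/(-14) - 1*(-50)) = -2*(-46*(-1/14) + 50) = -2*(23/7 + 50) = -2*373/7 = -746/7 ≈ -106.57)
√(a(-51) + (-107 + N)²) = √(-51 + (-107 - 746/7)²) = √(-51 + (-1495/7)²) = √(-51 + 2235025/49) = √(2232526/49) = √2232526/7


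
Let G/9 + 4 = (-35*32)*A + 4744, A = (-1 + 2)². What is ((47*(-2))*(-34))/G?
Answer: 799/8145 ≈ 0.098097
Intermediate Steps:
A = 1 (A = 1² = 1)
G = 32580 (G = -36 + 9*(-35*32*1 + 4744) = -36 + 9*(-1120*1 + 4744) = -36 + 9*(-1120 + 4744) = -36 + 9*3624 = -36 + 32616 = 32580)
((47*(-2))*(-34))/G = ((47*(-2))*(-34))/32580 = -94*(-34)*(1/32580) = 3196*(1/32580) = 799/8145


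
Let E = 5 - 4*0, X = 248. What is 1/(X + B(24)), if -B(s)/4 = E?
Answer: 1/228 ≈ 0.0043860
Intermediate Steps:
E = 5 (E = 5 + 0 = 5)
B(s) = -20 (B(s) = -4*5 = -20)
1/(X + B(24)) = 1/(248 - 20) = 1/228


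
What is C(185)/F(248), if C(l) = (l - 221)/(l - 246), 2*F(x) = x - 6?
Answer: 36/7381 ≈ 0.0048774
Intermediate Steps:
F(x) = -3 + x/2 (F(x) = (x - 6)/2 = (-6 + x)/2 = -3 + x/2)
C(l) = (-221 + l)/(-246 + l)
C(185)/F(248) = ((-221 + 185)/(-246 + 185))/(-3 + (½)*248) = (-36/(-61))/(-3 + 124) = -1/61*(-36)/121 = (36/61)*(1/121) = 36/7381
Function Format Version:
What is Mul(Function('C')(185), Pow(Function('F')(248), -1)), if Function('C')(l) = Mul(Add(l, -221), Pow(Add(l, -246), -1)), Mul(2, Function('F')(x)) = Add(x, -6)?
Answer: Rational(36, 7381) ≈ 0.0048774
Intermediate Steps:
Function('F')(x) = Add(-3, Mul(Rational(1, 2), x)) (Function('F')(x) = Mul(Rational(1, 2), Add(x, -6)) = Mul(Rational(1, 2), Add(-6, x)) = Add(-3, Mul(Rational(1, 2), x)))
Function('C')(l) = Mul(Pow(Add(-246, l), -1), Add(-221, l)) (Function('C')(l) = Mul(Add(-221, l), Pow(Add(-246, l), -1)) = Mul(Pow(Add(-246, l), -1), Add(-221, l)))
Mul(Function('C')(185), Pow(Function('F')(248), -1)) = Mul(Mul(Pow(Add(-246, 185), -1), Add(-221, 185)), Pow(Add(-3, Mul(Rational(1, 2), 248)), -1)) = Mul(Mul(Pow(-61, -1), -36), Pow(Add(-3, 124), -1)) = Mul(Mul(Rational(-1, 61), -36), Pow(121, -1)) = Mul(Rational(36, 61), Rational(1, 121)) = Rational(36, 7381)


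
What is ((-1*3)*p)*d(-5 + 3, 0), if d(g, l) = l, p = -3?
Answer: 0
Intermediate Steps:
((-1*3)*p)*d(-5 + 3, 0) = (-1*3*(-3))*0 = -3*(-3)*0 = 9*0 = 0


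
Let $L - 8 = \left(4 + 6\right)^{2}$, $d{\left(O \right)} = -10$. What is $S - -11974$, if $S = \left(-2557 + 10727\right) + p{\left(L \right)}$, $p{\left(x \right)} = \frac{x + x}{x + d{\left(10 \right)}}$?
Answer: $\frac{987164}{49} \approx 20146.0$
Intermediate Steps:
$L = 108$ ($L = 8 + \left(4 + 6\right)^{2} = 8 + 10^{2} = 8 + 100 = 108$)
$p{\left(x \right)} = \frac{2 x}{-10 + x}$ ($p{\left(x \right)} = \frac{x + x}{x - 10} = \frac{2 x}{-10 + x}$)
$S = \frac{400438}{49}$ ($S = \left(-2557 + 10727\right) + 2 \cdot 108 \frac{1}{-10 + 108} = 8170 + 2 \cdot 108 \cdot \frac{1}{98} = 8170 + \frac{108}{49} = \frac{400438}{49} \approx 8172.2$)
$S - -11974 = \frac{400438}{49} - -11974 = \frac{400438}{49} + 11974 = \frac{987164}{49}$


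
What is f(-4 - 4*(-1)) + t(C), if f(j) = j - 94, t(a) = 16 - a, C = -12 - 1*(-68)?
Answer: -134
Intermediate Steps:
C = 56 (C = -12 + 68 = 56)
f(j) = -94 + j
f(-4 - 4*(-1)) + t(C) = (-94 + (-4 - 4*(-1))) + (16 - 1*56) = (-94 + (-4 + 4)) + (16 - 56) = (-94 + 0) - 40 = -94 - 40 = -134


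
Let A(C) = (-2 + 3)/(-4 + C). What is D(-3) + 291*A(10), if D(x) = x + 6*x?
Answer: 55/2 ≈ 27.500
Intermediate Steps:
A(C) = 1/(-4 + C)
D(x) = 7*x
D(-3) + 291*A(10) = 7*(-3) + 291/(-4 + 10) = -21 + 291/6 = -21 + 291*(⅙) = -21 + 97/2 = 55/2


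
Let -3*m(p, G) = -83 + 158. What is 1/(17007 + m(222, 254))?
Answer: 1/16982 ≈ 5.8886e-5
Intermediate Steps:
m(p, G) = -25 (m(p, G) = -(-83 + 158)/3 = -⅓*75 = -25)
1/(17007 + m(222, 254)) = 1/(17007 - 25) = 1/16982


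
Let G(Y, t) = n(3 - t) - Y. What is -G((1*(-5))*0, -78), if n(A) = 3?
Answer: -3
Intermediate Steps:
G(Y, t) = 3 - Y
-G((1*(-5))*0, -78) = -(3 - 1*(-5)*0) = -(3 - (-5)*0) = -(3 - 1*0) = -(3 + 0) = -1*3 = -3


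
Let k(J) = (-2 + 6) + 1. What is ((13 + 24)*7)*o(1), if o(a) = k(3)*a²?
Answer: 1295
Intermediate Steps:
k(J) = 5 (k(J) = 4 + 1 = 5)
o(a) = 5*a²
((13 + 24)*7)*o(1) = ((13 + 24)*7)*(5*1²) = (37*7)*(5*1) = 259*5 = 1295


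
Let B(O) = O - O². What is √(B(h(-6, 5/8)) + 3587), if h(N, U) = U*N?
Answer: √57107/4 ≈ 59.743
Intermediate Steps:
h(N, U) = N*U
√(B(h(-6, 5/8)) + 3587) = √((-30/8)*(1 - (-6)*5/8) + 3587) = √((-30/8)*(1 - (-6)*5*(⅛)) + 3587) = √((-6*5/8)*(1 - (-6)*5/8) + 3587) = √(-15*(1 - 1*(-15/4))/4 + 3587) = √(-15*(1 + 15/4)/4 + 3587) = √(-15/4*19/4 + 3587) = √(-285/16 + 3587) = √(57107/16) = √57107/4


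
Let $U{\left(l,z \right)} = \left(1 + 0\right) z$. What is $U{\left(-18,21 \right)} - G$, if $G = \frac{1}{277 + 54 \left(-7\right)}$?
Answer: $\frac{2122}{101} \approx 21.01$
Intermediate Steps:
$U{\left(l,z \right)} = z$ ($U{\left(l,z \right)} = 1 z = z$)
$G = - \frac{1}{101}$ ($G = \frac{1}{277 - 378} = \frac{1}{-101} = - \frac{1}{101} \approx -0.009901$)
$U{\left(-18,21 \right)} - G = 21 - - \frac{1}{101} = 21 + \frac{1}{101} = \frac{2122}{101}$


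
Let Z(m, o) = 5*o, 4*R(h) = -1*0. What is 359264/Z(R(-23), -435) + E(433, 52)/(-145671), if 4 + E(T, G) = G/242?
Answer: -703606098586/4259662825 ≈ -165.18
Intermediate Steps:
R(h) = 0 (R(h) = (-1*0)/4 = (¼)*0 = 0)
E(T, G) = -4 + G/242
359264/Z(R(-23), -435) + E(433, 52)/(-145671) = 359264/((5*(-435))) + (-4 + (1/242)*52)/(-145671) = 359264/(-2175) + (-4 + 26/121)*(-1/145671) = 359264*(-1/2175) - 458/121*(-1/145671) = -359264/2175 + 458/17626191 = -703606098586/4259662825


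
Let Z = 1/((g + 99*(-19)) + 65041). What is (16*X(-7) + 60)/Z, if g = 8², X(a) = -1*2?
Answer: 1770272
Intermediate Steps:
X(a) = -2
g = 64
Z = 1/63224 (Z = 1/((64 + 99*(-19)) + 65041) = 1/((64 - 1881) + 65041) = 1/(-1817 + 65041) = 1/63224 ≈ 1.5817e-5)
(16*X(-7) + 60)/Z = (16*(-2) + 60)/(1/63224) = (-32 + 60)*63224 = 28*63224 = 1770272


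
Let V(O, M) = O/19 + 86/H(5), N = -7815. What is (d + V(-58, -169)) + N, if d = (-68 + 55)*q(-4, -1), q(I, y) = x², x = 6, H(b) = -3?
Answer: -473939/57 ≈ -8314.7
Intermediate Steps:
q(I, y) = 36 (q(I, y) = 6² = 36)
V(O, M) = -86/3 + O/19 (V(O, M) = O/19 + 86/(-3) = O*(1/19) + 86*(-⅓) = O/19 - 86/3 = -86/3 + O/19)
d = -468 (d = (-68 + 55)*36 = -13*36 = -468)
(d + V(-58, -169)) + N = (-468 + (-86/3 + (1/19)*(-58))) - 7815 = (-468 + (-86/3 - 58/19)) - 7815 = (-468 - 1808/57) - 7815 = -28484/57 - 7815 = -473939/57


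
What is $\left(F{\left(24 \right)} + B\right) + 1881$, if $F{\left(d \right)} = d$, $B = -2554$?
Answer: $-649$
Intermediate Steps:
$\left(F{\left(24 \right)} + B\right) + 1881 = \left(24 - 2554\right) + 1881 = -2530 + 1881 = -649$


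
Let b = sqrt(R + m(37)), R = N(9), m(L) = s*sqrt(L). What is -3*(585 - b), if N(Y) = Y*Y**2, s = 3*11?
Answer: -1755 + 3*sqrt(729 + 33*sqrt(37)) ≈ -1663.5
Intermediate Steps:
s = 33
m(L) = 33*sqrt(L)
N(Y) = Y**3
R = 729 (R = 9**3 = 729)
b = sqrt(729 + 33*sqrt(37)) ≈ 30.491
-3*(585 - b) = -3*(585 - sqrt(729 + 33*sqrt(37))) = -1755 + 3*sqrt(729 + 33*sqrt(37))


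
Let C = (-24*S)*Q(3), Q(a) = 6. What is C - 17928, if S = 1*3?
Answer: -18360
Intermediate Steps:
S = 3
C = -432 (C = -24*3*6 = -72*6 = -432)
C - 17928 = -432 - 17928 = -18360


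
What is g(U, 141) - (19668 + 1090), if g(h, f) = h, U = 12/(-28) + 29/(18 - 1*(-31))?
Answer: -1017134/49 ≈ -20758.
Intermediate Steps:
U = 8/49 (U = 12*(-1/28) + 29/(18 + 31) = -3/7 + 29/49 = 8/49 ≈ 0.16327)
g(U, 141) - (19668 + 1090) = 8/49 - (19668 + 1090) = 8/49 - 1*20758 = 8/49 - 20758 = -1017134/49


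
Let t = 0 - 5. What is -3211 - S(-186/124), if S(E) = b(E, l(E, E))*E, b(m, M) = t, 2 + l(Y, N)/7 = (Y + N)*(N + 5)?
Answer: -6437/2 ≈ -3218.5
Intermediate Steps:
t = -5
l(Y, N) = -14 + 7*(5 + N)*(N + Y) (l(Y, N) = -14 + 7*((Y + N)*(N + 5)) = -14 + 7*((N + Y)*(5 + N)) = -14 + 7*((5 + N)*(N + Y)) = -14 + 7*(5 + N)*(N + Y))
b(m, M) = -5
S(E) = -5*E
-3211 - S(-186/124) = -3211 - (-5)*(-186/124) = -3211 - (-5)*(-186*1/124) = -3211 - (-5)*(-3)/2 = -3211 - 1*15/2 = -3211 - 15/2 = -6437/2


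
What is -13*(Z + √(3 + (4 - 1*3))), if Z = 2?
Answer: -52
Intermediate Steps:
-13*(Z + √(3 + (4 - 1*3))) = -13*(2 + √(3 + (4 - 1*3))) = -13*(2 + √(3 + (4 - 3))) = -13*(2 + √(3 + 1)) = -13*(2 + √4) = -13*(2 + 2) = -13*4 = -52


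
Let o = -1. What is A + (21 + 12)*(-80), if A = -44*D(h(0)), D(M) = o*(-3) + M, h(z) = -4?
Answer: -2596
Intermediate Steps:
D(M) = 3 + M (D(M) = -1*(-3) + M = 3 + M)
A = 44 (A = -44*(3 - 4) = -44*(-1) = 44)
A + (21 + 12)*(-80) = 44 + (21 + 12)*(-80) = 44 + 33*(-80) = 44 - 2640 = -2596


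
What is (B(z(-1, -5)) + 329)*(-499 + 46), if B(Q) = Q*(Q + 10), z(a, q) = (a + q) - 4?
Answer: -149037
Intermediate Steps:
z(a, q) = -4 + a + q
B(Q) = Q*(10 + Q)
(B(z(-1, -5)) + 329)*(-499 + 46) = ((-4 - 1 - 5)*(10 + (-4 - 1 - 5)) + 329)*(-499 + 46) = (-10*(10 - 10) + 329)*(-453) = (-10*0 + 329)*(-453) = (0 + 329)*(-453) = 329*(-453) = -149037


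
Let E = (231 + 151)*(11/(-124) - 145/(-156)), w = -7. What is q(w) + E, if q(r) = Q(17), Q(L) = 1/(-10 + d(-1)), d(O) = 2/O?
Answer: 517603/1612 ≈ 321.09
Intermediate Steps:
Q(L) = -1/12 (Q(L) = 1/(-10 + 2/(-1)) = 1/(-10 + 2*(-1)) = 1/(-10 - 2) = 1/(-12) = -1/12)
q(r) = -1/12
E = 388303/1209 (E = 382*(11*(-1/124) - 145*(-1/156)) = 382*(-11/124 + 145/156) = 382*(2033/2418) = 388303/1209 ≈ 321.18)
q(w) + E = -1/12 + 388303/1209 = 517603/1612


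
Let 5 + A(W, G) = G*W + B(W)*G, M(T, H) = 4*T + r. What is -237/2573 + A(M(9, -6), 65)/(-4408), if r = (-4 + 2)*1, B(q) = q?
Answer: -12404491/11341784 ≈ -1.0937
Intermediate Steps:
r = -2 (r = -2*1 = -2)
M(T, H) = -2 + 4*T (M(T, H) = 4*T - 2 = -2 + 4*T)
A(W, G) = -5 + 2*G*W (A(W, G) = -5 + (G*W + W*G) = -5 + (G*W + G*W) = -5 + 2*G*W)
-237/2573 + A(M(9, -6), 65)/(-4408) = -237/2573 + (-5 + 2*65*(-2 + 4*9))/(-4408) = -237*1/2573 + (-5 + 2*65*(-2 + 36))*(-1/4408) = -237/2573 + (-5 + 2*65*34)*(-1/4408) = -237/2573 + (-5 + 4420)*(-1/4408) = -237/2573 + 4415*(-1/4408) = -237/2573 - 4415/4408 = -12404491/11341784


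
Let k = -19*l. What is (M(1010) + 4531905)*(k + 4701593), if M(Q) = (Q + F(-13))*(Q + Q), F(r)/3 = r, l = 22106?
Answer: 27801683960175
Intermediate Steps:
F(r) = 3*r
M(Q) = 2*Q*(-39 + Q) (M(Q) = (Q + 3*(-13))*(Q + Q) = (Q - 39)*(2*Q) = (-39 + Q)*(2*Q) = 2*Q*(-39 + Q))
k = -420014 (k = -19*22106 = -420014)
(M(1010) + 4531905)*(k + 4701593) = (2*1010*(-39 + 1010) + 4531905)*(-420014 + 4701593) = (2*1010*971 + 4531905)*4281579 = (1961420 + 4531905)*4281579 = 6493325*4281579 = 27801683960175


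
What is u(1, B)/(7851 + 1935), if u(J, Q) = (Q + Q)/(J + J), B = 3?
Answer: 1/3262 ≈ 0.00030656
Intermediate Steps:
u(J, Q) = Q/J (u(J, Q) = (2*Q)/((2*J)) = (2*Q)*(1/(2*J)) = Q/J)
u(1, B)/(7851 + 1935) = (3/1)/(7851 + 1935) = (3*1)/9786 = (1/9786)*3 = 1/3262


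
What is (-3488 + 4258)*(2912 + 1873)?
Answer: 3684450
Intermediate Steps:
(-3488 + 4258)*(2912 + 1873) = 770*4785 = 3684450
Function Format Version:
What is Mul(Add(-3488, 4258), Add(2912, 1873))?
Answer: 3684450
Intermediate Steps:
Mul(Add(-3488, 4258), Add(2912, 1873)) = Mul(770, 4785) = 3684450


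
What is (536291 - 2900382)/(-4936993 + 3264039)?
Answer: 2364091/1672954 ≈ 1.4131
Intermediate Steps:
(536291 - 2900382)/(-4936993 + 3264039) = -2364091/(-1672954) = -2364091*(-1/1672954) = 2364091/1672954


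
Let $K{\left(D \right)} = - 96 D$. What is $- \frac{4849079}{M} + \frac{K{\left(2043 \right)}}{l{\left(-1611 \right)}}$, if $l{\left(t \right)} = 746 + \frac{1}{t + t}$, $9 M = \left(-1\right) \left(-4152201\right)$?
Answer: $- \frac{909591629552679}{3326758665937} \approx -273.42$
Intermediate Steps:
$M = \frac{1384067}{3}$ ($M = \frac{\left(-1\right) \left(-4152201\right)}{9} = \frac{1}{9} \cdot 4152201 = \frac{1384067}{3} \approx 4.6136 \cdot 10^{5}$)
$l{\left(t \right)} = 746 + \frac{1}{2 t}$
$- \frac{4849079}{M} + \frac{K{\left(2043 \right)}}{l{\left(-1611 \right)}} = - \frac{4849079}{\frac{1384067}{3}} + \frac{\left(-96\right) 2043}{746 + \frac{1}{2 \left(-1611\right)}} = \left(-4849079\right) \frac{3}{1384067} - \frac{196128}{746 + \frac{1}{2} \left(- \frac{1}{1611}\right)} = - \frac{14547237}{1384067} - \frac{196128}{746 - \frac{1}{3222}} = - \frac{14547237}{1384067} - \frac{196128}{\frac{2403611}{3222}} = - \frac{14547237}{1384067} - \frac{631924416}{2403611} = - \frac{909591629552679}{3326758665937}$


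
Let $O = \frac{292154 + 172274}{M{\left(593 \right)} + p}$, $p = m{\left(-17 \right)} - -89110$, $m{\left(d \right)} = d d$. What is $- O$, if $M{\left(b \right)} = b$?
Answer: $- \frac{116107}{22498} \approx -5.1608$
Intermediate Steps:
$m{\left(d \right)} = d^{2}$
$p = 89399$ ($p = \left(-17\right)^{2} - -89110 = 289 + 89110 = 89399$)
$O = \frac{116107}{22498}$ ($O = \frac{292154 + 172274}{593 + 89399} = \frac{464428}{89992} = 464428 \cdot \frac{1}{89992} = \frac{116107}{22498} \approx 5.1608$)
$- O = \left(-1\right) \frac{116107}{22498} = - \frac{116107}{22498}$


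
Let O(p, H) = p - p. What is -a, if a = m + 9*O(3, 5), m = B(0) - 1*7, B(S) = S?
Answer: 7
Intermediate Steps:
O(p, H) = 0
m = -7 (m = 0 - 1*7 = 0 - 7 = -7)
a = -7 (a = -7 + 9*0 = -7 + 0 = -7)
-a = -1*(-7) = 7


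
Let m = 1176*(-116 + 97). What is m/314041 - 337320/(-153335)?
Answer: 2475696/1162987 ≈ 2.1287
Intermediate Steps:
m = -22344 (m = 1176*(-19) = -22344)
m/314041 - 337320/(-153335) = -22344/314041 - 337320/(-153335) = -22344*1/314041 - 337320*(-1/153335) = -456/6409 + 67464/30667 = 2475696/1162987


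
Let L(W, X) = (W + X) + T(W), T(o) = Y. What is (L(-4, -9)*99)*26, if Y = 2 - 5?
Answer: -41184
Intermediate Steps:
Y = -3
T(o) = -3
L(W, X) = -3 + W + X (L(W, X) = (W + X) - 3 = -3 + W + X)
(L(-4, -9)*99)*26 = ((-3 - 4 - 9)*99)*26 = -16*99*26 = -1584*26 = -41184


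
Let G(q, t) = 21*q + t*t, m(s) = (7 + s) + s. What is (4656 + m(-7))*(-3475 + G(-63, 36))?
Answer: -16280798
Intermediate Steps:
m(s) = 7 + 2*s
G(q, t) = t² + 21*q (G(q, t) = 21*q + t² = t² + 21*q)
(4656 + m(-7))*(-3475 + G(-63, 36)) = (4656 + (7 + 2*(-7)))*(-3475 + (36² + 21*(-63))) = (4656 + (7 - 14))*(-3475 + (1296 - 1323)) = (4656 - 7)*(-3475 - 27) = 4649*(-3502) = -16280798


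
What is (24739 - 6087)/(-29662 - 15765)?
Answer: -18652/45427 ≈ -0.41059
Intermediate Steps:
(24739 - 6087)/(-29662 - 15765) = 18652/(-45427) = 18652*(-1/45427) = -18652/45427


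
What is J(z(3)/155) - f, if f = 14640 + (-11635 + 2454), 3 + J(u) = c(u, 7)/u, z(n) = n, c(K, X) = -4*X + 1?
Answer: -6857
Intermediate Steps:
c(K, X) = 1 - 4*X
J(u) = -3 - 27/u (J(u) = -3 + (1 - 4*7)/u = -3 + (1 - 28)/u = -3 - 27/u)
f = 5459 (f = 14640 - 9181 = 5459)
J(z(3)/155) - f = (-3 - 27/(3/155)) - 1*5459 = (-3 - 27/(3*(1/155))) - 5459 = (-3 - 27/3/155) - 5459 = (-3 - 27*155/3) - 5459 = (-3 - 1395) - 5459 = -1398 - 5459 = -6857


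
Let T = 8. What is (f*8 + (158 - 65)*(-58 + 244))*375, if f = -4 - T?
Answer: 6450750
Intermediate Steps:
f = -12 (f = -4 - 1*8 = -4 - 8 = -12)
(f*8 + (158 - 65)*(-58 + 244))*375 = (-12*8 + (158 - 65)*(-58 + 244))*375 = (-96 + 93*186)*375 = (-96 + 17298)*375 = 17202*375 = 6450750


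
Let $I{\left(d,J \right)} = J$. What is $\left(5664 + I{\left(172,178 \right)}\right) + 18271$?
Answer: $24113$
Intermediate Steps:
$\left(5664 + I{\left(172,178 \right)}\right) + 18271 = \left(5664 + 178\right) + 18271 = 5842 + 18271 = 24113$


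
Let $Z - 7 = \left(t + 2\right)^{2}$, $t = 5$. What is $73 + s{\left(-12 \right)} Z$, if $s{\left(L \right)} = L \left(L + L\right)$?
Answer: $16201$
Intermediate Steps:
$Z = 56$ ($Z = 7 + \left(5 + 2\right)^{2} = 7 + 7^{2} = 7 + 49 = 56$)
$s{\left(L \right)} = 2 L^{2}$ ($s{\left(L \right)} = L 2 L = 2 L^{2}$)
$73 + s{\left(-12 \right)} Z = 73 + 2 \left(-12\right)^{2} \cdot 56 = 73 + 2 \cdot 144 \cdot 56 = 73 + 288 \cdot 56 = 73 + 16128 = 16201$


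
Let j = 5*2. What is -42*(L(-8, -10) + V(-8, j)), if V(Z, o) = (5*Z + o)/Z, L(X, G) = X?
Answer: 357/2 ≈ 178.50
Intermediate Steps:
j = 10
V(Z, o) = (o + 5*Z)/Z
-42*(L(-8, -10) + V(-8, j)) = -42*(-8 + (5 + 10/(-8))) = -42*(-8 + (5 + 10*(-1/8))) = -42*(-8 + (5 - 5/4)) = -42*(-8 + 15/4) = -42*(-17/4) = 357/2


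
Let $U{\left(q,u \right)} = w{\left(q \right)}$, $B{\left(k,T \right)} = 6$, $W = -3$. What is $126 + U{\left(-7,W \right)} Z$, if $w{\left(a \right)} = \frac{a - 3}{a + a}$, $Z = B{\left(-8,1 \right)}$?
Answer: $\frac{912}{7} \approx 130.29$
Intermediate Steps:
$Z = 6$
$w{\left(a \right)} = \frac{-3 + a}{2 a}$
$U{\left(q,u \right)} = \frac{-3 + q}{2 q}$
$126 + U{\left(-7,W \right)} Z = 126 + \frac{-3 - 7}{2 \left(-7\right)} 6 = 126 + \frac{1}{2} \left(- \frac{1}{7}\right) \left(-10\right) 6 = 126 + \frac{5}{7} \cdot 6 = 126 + \frac{30}{7} = \frac{912}{7}$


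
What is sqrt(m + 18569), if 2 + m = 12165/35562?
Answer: sqrt(2609033074142)/11854 ≈ 136.26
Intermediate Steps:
m = -19653/11854 (m = -2 + 12165/35562 = -2 + 12165*(1/35562) = -2 + 4055/11854 = -19653/11854 ≈ -1.6579)
sqrt(m + 18569) = sqrt(-19653/11854 + 18569) = sqrt(220097273/11854) = sqrt(2609033074142)/11854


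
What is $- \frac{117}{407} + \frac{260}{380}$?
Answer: $\frac{3068}{7733} \approx 0.39674$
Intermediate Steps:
$- \frac{117}{407} + \frac{260}{380} = \left(-117\right) \frac{1}{407} + 260 \cdot \frac{1}{380} = - \frac{117}{407} + \frac{13}{19} = \frac{3068}{7733}$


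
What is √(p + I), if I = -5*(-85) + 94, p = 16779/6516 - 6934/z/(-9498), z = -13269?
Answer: √30155887761494624725031/7603747374 ≈ 22.838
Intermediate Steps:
p = 117477487303/45622484244 (p = 16779/6516 - 6934/(-13269)/(-9498) = 16779*(1/6516) - 6934*(-1/13269)*(-1/9498) = 5593/2172 + (6934/13269)*(-1/9498) = 5593/2172 - 3467/63014481 = 117477487303/45622484244 ≈ 2.5750)
I = 519 (I = 425 + 94 = 519)
√(p + I) = √(117477487303/45622484244 + 519) = √(23795546809939/45622484244) = √30155887761494624725031/7603747374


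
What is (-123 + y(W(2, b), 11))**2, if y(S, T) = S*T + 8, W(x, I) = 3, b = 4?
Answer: 6724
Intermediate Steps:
y(S, T) = 8 + S*T
(-123 + y(W(2, b), 11))**2 = (-123 + (8 + 3*11))**2 = (-123 + (8 + 33))**2 = (-123 + 41)**2 = (-82)**2 = 6724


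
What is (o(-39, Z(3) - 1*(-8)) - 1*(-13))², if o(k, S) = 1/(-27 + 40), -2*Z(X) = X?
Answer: 28900/169 ≈ 171.01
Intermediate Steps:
Z(X) = -X/2
o(k, S) = 1/13
(o(-39, Z(3) - 1*(-8)) - 1*(-13))² = (1/13 - 1*(-13))² = (1/13 + 13)² = (170/13)² = 28900/169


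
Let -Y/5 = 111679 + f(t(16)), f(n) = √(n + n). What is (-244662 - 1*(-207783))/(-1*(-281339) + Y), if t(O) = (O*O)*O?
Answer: 159649191/1199372224 - 184395*√2/1199372224 ≈ 0.13289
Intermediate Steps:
t(O) = O³ (t(O) = O²*O = O³)
f(n) = √2*√n (f(n) = √(2*n) = √2*√n)
Y = -558395 - 320*√2 (Y = -5*(111679 + √2*√(16³)) = -5*(111679 + √2*√4096) = -5*(111679 + √2*64) = -5*(111679 + 64*√2) = -558395 - 320*√2 ≈ -5.5885e+5)
(-244662 - 1*(-207783))/(-1*(-281339) + Y) = (-244662 - 1*(-207783))/(-1*(-281339) + (-558395 - 320*√2)) = (-244662 + 207783)/(281339 + (-558395 - 320*√2)) = -36879/(-277056 - 320*√2)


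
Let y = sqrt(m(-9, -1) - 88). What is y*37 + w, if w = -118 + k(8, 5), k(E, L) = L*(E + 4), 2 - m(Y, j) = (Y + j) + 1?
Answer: -58 + 37*I*sqrt(77) ≈ -58.0 + 324.67*I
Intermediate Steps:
m(Y, j) = 1 - Y - j (m(Y, j) = 2 - ((Y + j) + 1) = 2 - (1 + Y + j) = 2 + (-1 - Y - j) = 1 - Y - j)
k(E, L) = L*(4 + E)
w = -58 (w = -118 + 5*(4 + 8) = -118 + 5*12 = -118 + 60 = -58)
y = I*sqrt(77) (y = sqrt((1 - 1*(-9) - 1*(-1)) - 88) = sqrt((1 + 9 + 1) - 88) = sqrt(11 - 88) = sqrt(-77) = I*sqrt(77) ≈ 8.775*I)
y*37 + w = (I*sqrt(77))*37 - 58 = 37*I*sqrt(77) - 58 = -58 + 37*I*sqrt(77)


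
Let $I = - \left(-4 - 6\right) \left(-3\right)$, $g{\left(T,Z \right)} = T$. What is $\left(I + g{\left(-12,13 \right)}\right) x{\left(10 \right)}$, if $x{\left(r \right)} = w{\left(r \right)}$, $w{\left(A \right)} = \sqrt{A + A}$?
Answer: $- 84 \sqrt{5} \approx -187.83$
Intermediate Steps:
$w{\left(A \right)} = \sqrt{2} \sqrt{A}$ ($w{\left(A \right)} = \sqrt{2 A} = \sqrt{2} \sqrt{A}$)
$x{\left(r \right)} = \sqrt{2} \sqrt{r}$
$I = -30$ ($I = - \left(-10\right) \left(-3\right) = \left(-1\right) 30 = -30$)
$\left(I + g{\left(-12,13 \right)}\right) x{\left(10 \right)} = \left(-30 - 12\right) \sqrt{2} \sqrt{10} = - 42 \cdot 2 \sqrt{5} = - 84 \sqrt{5}$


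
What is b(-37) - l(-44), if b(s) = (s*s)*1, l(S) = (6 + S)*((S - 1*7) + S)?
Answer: -2241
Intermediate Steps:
l(S) = (-7 + 2*S)*(6 + S) (l(S) = (6 + S)*((S - 7) + S) = (6 + S)*((-7 + S) + S) = (6 + S)*(-7 + 2*S) = (-7 + 2*S)*(6 + S))
b(s) = s**2 (b(s) = s**2*1 = s**2)
b(-37) - l(-44) = (-37)**2 - (-42 + 2*(-44)**2 + 5*(-44)) = 1369 - (-42 + 2*1936 - 220) = 1369 - (-42 + 3872 - 220) = 1369 - 1*3610 = 1369 - 3610 = -2241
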